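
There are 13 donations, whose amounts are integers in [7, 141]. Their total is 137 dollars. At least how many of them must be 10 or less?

2

Each value above 10 is at least 11, contributing at least 11 − 7 = 4 above the floor 7.
The sum exceeds the floor total 91 by 46, so at most ⌊46/4⌋ = 11 exceed 10, and at least 2 are ≤ 10.
Exactly 2 works: 2 values at 7 and 11 at 11 total 135; raise one of the low values by 2 (still ≤ 10) to hit 137.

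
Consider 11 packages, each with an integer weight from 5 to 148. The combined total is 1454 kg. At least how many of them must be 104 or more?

If only k of them are at least 104, the other 11 − k are at most 103, so the total is at most k·148 + (11 − k)·103.
This must reach 1454, so k·148 + (11 − k)·103 ≥ 1454, giving k ≥ 8.
Exactly 8 works: 8 values at 148 and 3 at 103 total 1493; lower one of the high values by 39 (still ≥ 104) to hit 1454.

8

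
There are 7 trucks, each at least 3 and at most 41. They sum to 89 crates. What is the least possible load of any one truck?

To make one truck as small as possible, make the other 6 as large as possible.
The other 6 can take up 6 × 41 = 246 ≥ 89 − 3, so one truck can sit at its floor of 3.
Achievable: one at 3 and the other 6 totalling 86, which fits since 6 × 3 ≤ 86 ≤ 6 × 41.

3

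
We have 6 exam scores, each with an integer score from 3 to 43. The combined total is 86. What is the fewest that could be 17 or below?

If only k of them are at most 17, the other 6 − k are at least 18, so the total is at least (6 − k)·18 + k·3.
This is ≤ 86, so (6 − k)·18 + 3k ≤ 86, which gives k ≥ 2.
Exactly 2 works: 2 values at 3 and 4 at 18 total 78; raise one of the low values by 8 (still ≤ 17) to hit 86.

2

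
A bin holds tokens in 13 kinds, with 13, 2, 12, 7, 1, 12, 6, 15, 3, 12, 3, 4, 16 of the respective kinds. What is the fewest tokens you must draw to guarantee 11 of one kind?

87

In the worst case you take as many as possible of each kind without reaching 11: 10 + 2 + 10 + 7 + 1 + 10 + 6 + 10 + 3 + 10 + 3 + 4 + 10 = 86.
The next one must give 11 of some kind, so 86 + 1 = 87.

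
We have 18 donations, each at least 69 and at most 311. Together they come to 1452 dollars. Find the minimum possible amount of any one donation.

Minimizing one value means maximizing the remaining 17.
The other 17 can take up 17 × 311 = 5287 ≥ 1452 − 69, so one donation can sit at its floor of 69.
Achievable: one at 69 and the other 17 totalling 1383, which fits since 17 × 69 ≤ 1383 ≤ 17 × 311.

69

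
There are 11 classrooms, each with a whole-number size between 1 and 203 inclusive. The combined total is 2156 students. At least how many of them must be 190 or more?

Each value short of 190 is at most 189, costing at least 203 − 189 = 14 against the maximum total of 2233.
We can afford to lose at most 2233 − 2156 = 77, so at most ⌊77/14⌋ = 5 fall short, and at least 6 are ≥ 190.
Exactly 6 works: 6 values at 203 and 5 at 189 total 2163; lower one of the high values by 7 (still ≥ 190) to hit 2156.

6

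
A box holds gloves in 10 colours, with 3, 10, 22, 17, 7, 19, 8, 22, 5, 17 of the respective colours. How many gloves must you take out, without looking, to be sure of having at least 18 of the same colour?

119

In the worst case you take as many as possible of each colour without reaching 18: 3 + 10 + 17 + 17 + 7 + 17 + 8 + 17 + 5 + 17 = 118.
The next one must give 18 of some colour, so 118 + 1 = 119.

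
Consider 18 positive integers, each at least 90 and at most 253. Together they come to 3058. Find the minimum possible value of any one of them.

To make one integer as small as possible, make the other 17 as large as possible.
The other 17 can take up 17 × 253 = 4301 ≥ 3058 − 90, so one integer can sit at its floor of 90.
Achievable: one at 90 and the other 17 totalling 2968, which fits since 17 × 90 ≤ 2968 ≤ 17 × 253.

90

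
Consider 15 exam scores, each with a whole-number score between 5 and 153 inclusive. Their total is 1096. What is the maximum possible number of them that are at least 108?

With k values at 108 or above and the rest at least 5, the sum is at least 75 + 103k.
Since the sum is 1096, we need 103k ≤ 1021, i.e. k ≤ 9.
k = 9 is achieved by 9 values at 108 and 6 at 5, total 1002; add 94 to one value (staying below 108) to reach 1096.

9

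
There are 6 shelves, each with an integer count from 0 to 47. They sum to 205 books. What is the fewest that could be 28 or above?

3

Each value short of 28 is at most 27, costing at least 47 − 27 = 20 against the maximum total of 282.
We can afford to lose at most 282 − 205 = 77, so at most ⌊77/20⌋ = 3 fall short, and at least 3 are ≥ 28.
Exactly 3 works: 3 values at 47 and 3 at 27 total 222; lower one of the high values by 17 (still ≥ 28) to hit 205.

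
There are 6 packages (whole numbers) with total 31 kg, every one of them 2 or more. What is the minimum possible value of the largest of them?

6

If every one of the 6 were at most 5, the total would be at most 6 × 5 = 30 < 31.
Achievable: 1 of them at 6 and 5 at 5 total 31.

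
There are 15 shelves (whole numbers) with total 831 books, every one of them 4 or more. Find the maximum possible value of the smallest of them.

55

The average is 831/15 < 56, so some value is ≤ 55.
Achievable: 9 of them at 55 and 6 at 56 total 831.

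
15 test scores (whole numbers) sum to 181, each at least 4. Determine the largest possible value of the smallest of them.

12

The average is 181/15 < 13, so some value is ≤ 12.
Equality holds with 14 values of 12 and 1 value of 13.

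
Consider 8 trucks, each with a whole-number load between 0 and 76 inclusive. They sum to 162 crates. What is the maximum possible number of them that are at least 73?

If k of the values are ≥ 73, the total is ≥ 73k + 0(8 − k).
Setting 73k + 0(8 − k) ≤ 162 gives 73k ≤ 162, so k ≤ 2.
k = 2 is achieved by 2 values at 73 and 6 at 0, total 146; add 16 to one value (staying below 73) to reach 162.

2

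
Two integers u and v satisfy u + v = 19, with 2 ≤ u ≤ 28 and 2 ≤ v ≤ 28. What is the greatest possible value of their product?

With u + v fixed, uv peaks when the two are closest together.
Taking u = 9 and v = 10 (both in [2, 28]) gives uv = 90.

90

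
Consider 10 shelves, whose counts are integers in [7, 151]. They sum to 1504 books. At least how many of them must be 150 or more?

Each value short of 150 is at most 149, costing at least 151 − 149 = 2 against the maximum total of 1510.
We can afford to lose at most 1510 − 1504 = 6, so at most ⌊6/2⌋ = 3 fall short, and at least 7 are ≥ 150.
Exactly 7 works: 7 values at 151 and 3 at 149 total 1504.

7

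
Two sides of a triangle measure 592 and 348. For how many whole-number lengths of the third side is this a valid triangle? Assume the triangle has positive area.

The triangle inequality gives |592 − 348| < c < 592 + 348, i.e. 244 < c < 940.
So c can be any integer from 245 to 939: 695 values.

695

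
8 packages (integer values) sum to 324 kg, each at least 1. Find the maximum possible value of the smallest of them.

40

The 8 values sum to 324, so their minimum is at most ⌊324/8⌋ = 40.
Taking 4 copies of 40 and 4 copies of 41 gives exactly 324, so 40 is attained.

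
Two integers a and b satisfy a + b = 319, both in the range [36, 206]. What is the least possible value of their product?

For a fixed sum, ab is smallest when a and b are as far apart as possible.
At the endpoint a = 113, b = 319 − 113 = 206, so ab = 113 × 206 = 23278.

23278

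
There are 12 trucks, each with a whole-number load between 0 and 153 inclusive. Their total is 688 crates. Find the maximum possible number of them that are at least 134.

If k of the values are ≥ 134, the total is ≥ 134k + 0(12 − k).
Setting 134k + 0(12 − k) ≤ 688 gives 134k ≤ 688, so k ≤ 5.
k = 5 is achieved by 5 values at 134 and 7 at 0, total 670; add 18 to one value (staying below 134) to reach 688.

5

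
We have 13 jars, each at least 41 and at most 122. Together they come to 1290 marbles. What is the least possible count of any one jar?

To make one jar as small as possible, make the other 12 as large as possible.
The other 12 can take up 12 × 122 = 1464 ≥ 1290 − 41, so one jar can sit at its floor of 41.
Achievable: one at 41 and the other 12 totalling 1249, which fits since 12 × 41 ≤ 1249 ≤ 12 × 122.

41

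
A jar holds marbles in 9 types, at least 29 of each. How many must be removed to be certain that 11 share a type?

91

In the worst case you draw 10 of each of the 9 types: 9 × 10 = 90.
One more forces 11 of some type, so 90 + 1 = 91.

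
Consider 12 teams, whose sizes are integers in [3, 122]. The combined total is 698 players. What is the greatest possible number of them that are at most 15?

Each value at 15 or below falls at least 122 − 15 = 107 short of the ceiling 122.
The ceiling total is 12 × 122 = 1464, and we need 698, so at most ⌊(1464 − 698)/107⌋ = 7 can be that low.
k = 7 is achieved by 7 values at 15 and 5 at 122, total 715; lower one of the 122's by 17 (still > 15) to reach 698.

7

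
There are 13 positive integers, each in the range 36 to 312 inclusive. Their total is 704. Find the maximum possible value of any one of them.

To make one integer as large as possible, make the other 12 as small as possible.
The other 12 contribute at least 12 × 36 = 432, leaving at most 704 − 432 = 272.
Since 272 ≤ 312, this is achievable: one at 272 and 12 at 36.

272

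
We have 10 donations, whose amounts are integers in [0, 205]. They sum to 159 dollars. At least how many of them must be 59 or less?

Let j be the number exceeding 59. Then the total is ≥ 60·j + 0·(10 − j) = 0 + 60j.
So 60j ≤ 159 and j ≤ 2; hence at least 10 − 2 = 8 are ≤ 59.
Exactly 8 works: 8 values at 0 and 2 at 60 total 120; raise one of the low values by 39 (still ≤ 59) to hit 159.

8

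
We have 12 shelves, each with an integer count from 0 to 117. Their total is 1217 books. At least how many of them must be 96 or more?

Each value short of 96 is at most 95, costing at least 117 − 95 = 22 against the maximum total of 1404.
We can afford to lose at most 1404 − 1217 = 187, so at most ⌊187/22⌋ = 8 fall short, and at least 4 are ≥ 96.
Exactly 4 works: 4 values at 117 and 8 at 95 total 1228; lower one of the high values by 11 (still ≥ 96) to hit 1217.

4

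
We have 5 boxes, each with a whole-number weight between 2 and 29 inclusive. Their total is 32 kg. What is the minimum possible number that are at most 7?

Let j be the number exceeding 7. Then the total is ≥ 8·j + 2·(5 − j) = 10 + 6j.
So 6j ≤ 22 and j ≤ 3; hence at least 5 − 3 = 2 are ≤ 7.
Exactly 2 works: 2 values at 2 and 3 at 8 total 28; raise one of the low values by 4 (still ≤ 7) to hit 32.

2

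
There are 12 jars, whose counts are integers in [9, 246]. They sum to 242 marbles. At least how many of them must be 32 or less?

Let j be the number exceeding 32. Then the total is ≥ 33·j + 9·(12 − j) = 108 + 24j.
So 24j ≤ 134 and j ≤ 5; hence at least 12 − 5 = 7 are ≤ 32.
Exactly 7 works: 7 values at 9 and 5 at 33 total 228; raise one of the low values by 14 (still ≤ 32) to hit 242.

7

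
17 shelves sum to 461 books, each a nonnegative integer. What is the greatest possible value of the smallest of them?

27

The average is 461/17 < 28, so some value is ≤ 27.
Taking 15 copies of 27 and 2 copies of 28 gives exactly 461, so 27 is attained.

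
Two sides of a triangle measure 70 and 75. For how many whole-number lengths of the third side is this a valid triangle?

The triangle inequality gives |70 − 75| < c < 70 + 75, i.e. 5 < c < 145.
So c can be any integer from 6 to 144: 139 values.

139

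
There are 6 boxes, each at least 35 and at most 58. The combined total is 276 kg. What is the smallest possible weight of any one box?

35

To make one box as small as possible, make the other 5 as large as possible.
The other 5 can take up 5 × 58 = 290 ≥ 276 − 35, so one box can sit at its floor of 35.
Achievable: one at 35 and the other 5 totalling 241, which fits since 5 × 35 ≤ 241 ≤ 5 × 58.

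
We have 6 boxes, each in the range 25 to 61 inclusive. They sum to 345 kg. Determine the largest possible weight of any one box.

61

Maximizing one value means minimizing the remaining 5.
The other 5 contribute at least 5 × 25 = 125, leaving at most 345 − 125 = 220.
But each box is capped at 61, so the maximum is 61.
Achievable: one at 61 and the other 5 totalling 284, which fits since 5 × 25 ≤ 284 ≤ 5 × 61.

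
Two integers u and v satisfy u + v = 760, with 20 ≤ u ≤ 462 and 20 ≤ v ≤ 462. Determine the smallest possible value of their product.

For a fixed sum, uv is smallest when u and v are as far apart as possible.
At the endpoint u = 298, v = 760 − 298 = 462, so uv = 298 × 462 = 137676.

137676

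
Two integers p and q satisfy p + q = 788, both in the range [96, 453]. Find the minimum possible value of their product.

151755

Since p + q is fixed, pushing one of them to its bound minimizes the product.
The extreme feasible split is p = 335, q = 453, giving pq = 151755.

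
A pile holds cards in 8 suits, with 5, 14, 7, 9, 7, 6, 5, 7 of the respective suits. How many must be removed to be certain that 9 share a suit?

In the worst case you take as many as possible of each suit without reaching 9: 5 + 8 + 7 + 8 + 7 + 6 + 5 + 7 = 53.
The next one must give 9 of some suit, so 53 + 1 = 54.

54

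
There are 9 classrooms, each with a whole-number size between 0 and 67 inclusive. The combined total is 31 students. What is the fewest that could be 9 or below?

If only k of them are at most 9, the other 9 − k are at least 10, so the total is at least (9 − k)·10 + k·0.
This is ≤ 31, so (9 − k)·10 + 0k ≤ 31, which gives k ≥ 6.
Exactly 6 works: 6 values at 0 and 3 at 10 total 30; raise one of the low values by 1 (still ≤ 9) to hit 31.

6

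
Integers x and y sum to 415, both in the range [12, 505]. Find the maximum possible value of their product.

43056

xy = x(415 − x) is maximized when x is as near 415/2 as the bounds allow.
Taking x = 207 and y = 208 (both in [12, 505]) gives xy = 43056.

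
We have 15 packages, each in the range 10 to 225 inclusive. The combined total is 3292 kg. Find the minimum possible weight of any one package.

To make one package as small as possible, make the other 14 as large as possible.
The other 14 contribute at most 14 × 225 = 3150, leaving at least 3292 − 3150 = 142.
Since 142 ≥ 10, this is achievable: one at 142 and 14 at 225.

142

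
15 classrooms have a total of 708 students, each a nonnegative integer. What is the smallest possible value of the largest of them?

Some value must be at least ⌈708/15⌉ = 48, since 15 × 47 = 705 < 708.
Achievable: 3 of them at 48 and 12 at 47 total 708.

48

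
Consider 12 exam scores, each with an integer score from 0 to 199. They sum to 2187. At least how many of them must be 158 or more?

8

Each value short of 158 is at most 157, costing at least 199 − 157 = 42 against the maximum total of 2388.
We can afford to lose at most 2388 − 2187 = 201, so at most ⌊201/42⌋ = 4 fall short, and at least 8 are ≥ 158.
Exactly 8 works: 8 values at 199 and 4 at 157 total 2220; lower one of the high values by 33 (still ≥ 158) to hit 2187.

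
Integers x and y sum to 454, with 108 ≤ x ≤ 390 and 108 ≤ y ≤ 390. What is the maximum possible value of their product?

51529

With x + y fixed, xy peaks when the two are closest together.
Taking x = 227 and y = 227 (both in [108, 390]) gives xy = 51529.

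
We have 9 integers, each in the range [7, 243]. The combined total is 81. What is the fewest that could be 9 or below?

3

Each value above 9 is at least 10, contributing at least 10 − 7 = 3 above the floor 7.
The sum exceeds the floor total 63 by 18, so at most ⌊18/3⌋ = 6 exceed 9, and at least 3 are ≤ 9.
Exactly 3 works: 3 values at 7 and 6 at 10 total 81.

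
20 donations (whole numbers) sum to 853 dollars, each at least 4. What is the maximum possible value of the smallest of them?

The average is 853/20 < 43, so some value is ≤ 42.
Equality holds with 7 values of 42 and 13 values of 43.

42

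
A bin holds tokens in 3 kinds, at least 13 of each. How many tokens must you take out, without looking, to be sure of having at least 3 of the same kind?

7

In the worst case you draw 2 of each of the 3 kinds: 3 × 2 = 6.
One more forces 3 of some kind, so 6 + 1 = 7.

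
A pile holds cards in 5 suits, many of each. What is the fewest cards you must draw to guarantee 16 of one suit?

In the worst case you draw 15 of each of the 5 suits: 5 × 15 = 75.
One more forces 16 of some suit, so 75 + 1 = 76.

76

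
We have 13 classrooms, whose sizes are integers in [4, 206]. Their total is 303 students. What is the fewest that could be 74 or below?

Let j be the number exceeding 74. Then the total is ≥ 75·j + 4·(13 − j) = 52 + 71j.
So 71j ≤ 251 and j ≤ 3; hence at least 13 − 3 = 10 are ≤ 74.
Exactly 10 works: 10 values at 4 and 3 at 75 total 265; raise one of the low values by 38 (still ≤ 74) to hit 303.

10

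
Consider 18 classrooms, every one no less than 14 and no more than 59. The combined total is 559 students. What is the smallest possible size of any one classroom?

To make one classroom as small as possible, make the other 17 as large as possible.
The other 17 can take up 17 × 59 = 1003 ≥ 559 − 14, so one classroom can sit at its floor of 14.
Achievable: one at 14 and the other 17 totalling 545, which fits since 17 × 14 ≤ 545 ≤ 17 × 59.

14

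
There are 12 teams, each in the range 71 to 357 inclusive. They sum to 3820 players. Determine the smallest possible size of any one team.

71

Minimizing one value means maximizing the remaining 11.
The other 11 can take up 11 × 357 = 3927 ≥ 3820 − 71, so one team can sit at its floor of 71.
Achievable: one at 71 and the other 11 totalling 3749, which fits since 11 × 71 ≤ 3749 ≤ 11 × 357.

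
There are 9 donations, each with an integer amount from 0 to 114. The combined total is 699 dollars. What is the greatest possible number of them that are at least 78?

With k values at 78 or above and the rest at least 0, the sum is at least 0 + 78k.
Since the sum is 699, we need 78k ≤ 699, i.e. k ≤ 8.
k = 8 is achieved by 8 values at 78 and 1 at 0, total 624; add 75 to one value (staying below 78) to reach 699.

8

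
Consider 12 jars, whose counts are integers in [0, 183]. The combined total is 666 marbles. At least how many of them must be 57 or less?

1

Each value above 57 is at least 58, contributing at least 58 − 0 = 58 above the floor 0.
The sum exceeds the floor total 0 by 666, so at most ⌊666/58⌋ = 11 exceed 57, and at least 1 are ≤ 57.
Exactly 1 works: 1 value at 0 and 11 at 58 total 638; raise one of the low values by 28 (still ≤ 57) to hit 666.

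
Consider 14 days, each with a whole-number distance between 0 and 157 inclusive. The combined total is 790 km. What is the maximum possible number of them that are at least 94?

8

If k of the values are ≥ 94, the total is ≥ 94k + 0(14 − k).
Setting 94k + 0(14 − k) ≤ 790 gives 94k ≤ 790, so k ≤ 8.
k = 8 is achieved by 8 values at 94 and 6 at 0, total 752; add 38 to one value (staying below 94) to reach 790.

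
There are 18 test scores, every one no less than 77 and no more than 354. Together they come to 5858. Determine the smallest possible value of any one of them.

77

Minimizing one value means maximizing the remaining 17.
The other 17 can take up 17 × 354 = 6018 ≥ 5858 − 77, so one score can sit at its floor of 77.
Achievable: one at 77 and the other 17 totalling 5781, which fits since 17 × 77 ≤ 5781 ≤ 17 × 354.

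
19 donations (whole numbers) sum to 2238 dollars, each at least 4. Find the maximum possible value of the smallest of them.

117

The 19 values sum to 2238, so their minimum is at most ⌊2238/19⌋ = 117.
Achievable: 4 of them at 117 and 15 at 118 total 2238.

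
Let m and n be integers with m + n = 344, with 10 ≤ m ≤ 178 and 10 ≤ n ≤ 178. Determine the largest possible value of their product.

For a fixed sum, the product mn is largest when m and n are as close as possible.
Taking m = 172 and n = 172 (both in [10, 178]) gives mn = 29584.

29584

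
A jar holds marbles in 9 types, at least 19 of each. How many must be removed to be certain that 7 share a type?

In the worst case you draw 6 of each of the 9 types: 9 × 6 = 54.
One more forces 7 of some type, so 54 + 1 = 55.

55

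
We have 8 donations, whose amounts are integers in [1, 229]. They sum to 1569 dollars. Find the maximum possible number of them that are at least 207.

With k values at 207 or above and the rest at least 1, the sum is at least 8 + 206k.
Since the sum is 1569, we need 206k ≤ 1561, i.e. k ≤ 7.
k = 7 is achieved by 7 values at 207 and 1 at 1, total 1450; add 119 to one value (staying below 207) to reach 1569.

7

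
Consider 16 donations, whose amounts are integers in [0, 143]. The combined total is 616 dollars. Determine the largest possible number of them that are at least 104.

5

With k values at 104 or above and the rest at least 0, the sum is at least 0 + 104k.
Since the sum is 616, we need 104k ≤ 616, i.e. k ≤ 5.
k = 5 is achieved by 5 values at 104 and 11 at 0, total 520; add 96 to one value (staying below 104) to reach 616.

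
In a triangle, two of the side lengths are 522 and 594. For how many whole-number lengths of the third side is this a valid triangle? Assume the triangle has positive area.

1043

The triangle inequality gives |522 − 594| < c < 522 + 594, i.e. 72 < c < 1116.
So c can be any integer from 73 to 1115: 1043 values.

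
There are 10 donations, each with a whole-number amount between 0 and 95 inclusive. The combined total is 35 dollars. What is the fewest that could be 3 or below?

If only k of them are at most 3, the other 10 − k are at least 4, so the total is at least (10 − k)·4 + k·0.
This is ≤ 35, so (10 − k)·4 + 0k ≤ 35, which gives k ≥ 2.
Exactly 2 works: 2 values at 0 and 8 at 4 total 32; raise one of the low values by 3 (still ≤ 3) to hit 35.

2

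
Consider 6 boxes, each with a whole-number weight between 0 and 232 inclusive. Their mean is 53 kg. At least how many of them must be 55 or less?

The total is 6 × 53 = 318.
Let j be the number exceeding 55. Then the total is ≥ 56·j + 0·(6 − j) = 0 + 56j.
So 56j ≤ 318 and j ≤ 5; hence at least 6 − 5 = 1 are ≤ 55.
Exactly 1 works: 1 value at 0 and 5 at 56 total 280; raise one of the low values by 38 (still ≤ 55) to hit 318.

1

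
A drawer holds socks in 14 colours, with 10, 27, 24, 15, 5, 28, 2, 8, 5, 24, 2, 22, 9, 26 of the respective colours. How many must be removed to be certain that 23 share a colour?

In the worst case you take as many as possible of each colour without reaching 23: 10 + 22 + 22 + 15 + 5 + 22 + 2 + 8 + 5 + 22 + 2 + 22 + 9 + 22 = 188.
The next one must give 23 of some colour, so 188 + 1 = 189.

189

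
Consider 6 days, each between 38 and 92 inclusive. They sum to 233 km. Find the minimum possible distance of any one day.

Minimizing one value means maximizing the remaining 5.
The other 5 can take up 5 × 92 = 460 ≥ 233 − 38, so one day can sit at its floor of 38.
Achievable: one at 38 and the other 5 totalling 195, which fits since 5 × 38 ≤ 195 ≤ 5 × 92.

38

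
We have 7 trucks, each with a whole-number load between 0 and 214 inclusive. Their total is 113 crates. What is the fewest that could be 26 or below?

Let j be the number exceeding 26. Then the total is ≥ 27·j + 0·(7 − j) = 0 + 27j.
So 27j ≤ 113 and j ≤ 4; hence at least 7 − 4 = 3 are ≤ 26.
Exactly 3 works: 3 values at 0 and 4 at 27 total 108; raise one of the low values by 5 (still ≤ 26) to hit 113.

3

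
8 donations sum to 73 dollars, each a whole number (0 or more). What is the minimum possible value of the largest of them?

10

The average is 73/8 > 9, so not all 8 can be 9 or less; the largest is ≥ 10.
Taking 7 copies of 9 and 1 copy of 10 gives exactly 73, so 10 is attained.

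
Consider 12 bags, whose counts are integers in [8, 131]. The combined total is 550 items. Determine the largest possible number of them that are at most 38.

10

Suppose k of them are at most 38. Those contribute at most 38 each and the rest at most 131 each.
So the total is at most 38k + 131(12 − k) = 1572 − 93k. This must still be ≥ 550, so k ≤ 10.
k = 10 is achieved by 10 values at 38 and 2 at 131, total 642; lower one of the 131's by 92 (still > 38) to reach 550.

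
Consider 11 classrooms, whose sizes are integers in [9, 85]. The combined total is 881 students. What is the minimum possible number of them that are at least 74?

Suppose at most 11 − j of them reach 74; then j values are ≤ 73 and the rest ≤ 85.
The total is then ≤ 73·j + 85·(11 − j) = 935 − 12j. For this to be ≥ 881 we need j ≤ 4, so at least 11 − 4 = 7 must reach 74.
Exactly 7 works: 7 values at 85 and 4 at 73 total 887; lower one of the high values by 6 (still ≥ 74) to hit 881.

7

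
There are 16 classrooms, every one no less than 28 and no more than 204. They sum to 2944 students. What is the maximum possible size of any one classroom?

204

Maximizing one value means minimizing the remaining 15.
The other 15 contribute at least 15 × 28 = 420, leaving at most 2944 − 420 = 2524.
But each classroom is capped at 204, so the maximum is 204.
Achievable: one at 204 and the other 15 totalling 2740, which fits since 15 × 28 ≤ 2740 ≤ 15 × 204.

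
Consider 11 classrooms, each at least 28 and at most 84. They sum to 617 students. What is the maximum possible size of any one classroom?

84

Maximizing one value means minimizing the remaining 10.
The other 10 contribute at least 10 × 28 = 280, leaving at most 617 − 280 = 337.
But each classroom is capped at 84, so the maximum is 84.
Achievable: one at 84 and the other 10 totalling 533, which fits since 10 × 28 ≤ 533 ≤ 10 × 84.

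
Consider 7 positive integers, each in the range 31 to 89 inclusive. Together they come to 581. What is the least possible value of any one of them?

Minimizing one value means maximizing the remaining 6.
The other 6 contribute at most 6 × 89 = 534, leaving at least 581 − 534 = 47.
Since 47 ≥ 31, this is achievable: one at 47 and 6 at 89.

47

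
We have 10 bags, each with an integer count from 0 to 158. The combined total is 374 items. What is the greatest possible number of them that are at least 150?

2

If k of the values are ≥ 150, the total is ≥ 150k + 0(10 − k).
Setting 150k + 0(10 − k) ≤ 374 gives 150k ≤ 374, so k ≤ 2.
k = 2 is achieved by 2 values at 150 and 8 at 0, total 300; add 74 to one value (staying below 150) to reach 374.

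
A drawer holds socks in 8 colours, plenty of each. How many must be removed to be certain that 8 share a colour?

In the worst case you draw 7 of each of the 8 colours: 8 × 7 = 56.
One more forces 8 of some colour, so 56 + 1 = 57.

57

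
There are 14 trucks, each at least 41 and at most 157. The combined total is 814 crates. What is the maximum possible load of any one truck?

Maximizing one value means minimizing the remaining 13.
The other 13 contribute at least 13 × 41 = 533, leaving at most 814 − 533 = 281.
But each truck is capped at 157, so the maximum is 157.
Achievable: one at 157 and the other 13 totalling 657, which fits since 13 × 41 ≤ 657 ≤ 13 × 157.

157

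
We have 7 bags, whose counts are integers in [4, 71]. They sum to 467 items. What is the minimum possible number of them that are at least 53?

6

Each value short of 53 is at most 52, costing at least 71 − 52 = 19 against the maximum total of 497.
We can afford to lose at most 497 − 467 = 30, so at most ⌊30/19⌋ = 1 fall short, and at least 6 are ≥ 53.
Exactly 6 works: 6 values at 71 and 1 at 52 total 478; lower one of the high values by 11 (still ≥ 53) to hit 467.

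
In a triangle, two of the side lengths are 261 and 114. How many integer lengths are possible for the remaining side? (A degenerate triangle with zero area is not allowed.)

The triangle inequality gives |261 − 114| < c < 261 + 114, i.e. 147 < c < 375.
So c can be any integer from 148 to 374: 227 values.

227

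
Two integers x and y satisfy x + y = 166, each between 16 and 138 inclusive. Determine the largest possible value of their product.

With x + y fixed, xy peaks when the two are closest together.
Taking x = 83 and y = 83 (both in [16, 138]) gives xy = 6889.

6889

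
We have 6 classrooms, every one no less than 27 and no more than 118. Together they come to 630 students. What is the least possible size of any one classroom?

40

To make one classroom as small as possible, make the other 5 as large as possible.
The other 5 contribute at most 5 × 118 = 590, leaving at least 630 − 590 = 40.
Since 40 ≥ 27, this is achievable: one at 40 and 5 at 118.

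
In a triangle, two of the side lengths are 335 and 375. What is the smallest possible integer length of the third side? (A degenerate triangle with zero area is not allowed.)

41

The third side must exceed |335 − 375| = 40.
The smallest integer above 40 is 41.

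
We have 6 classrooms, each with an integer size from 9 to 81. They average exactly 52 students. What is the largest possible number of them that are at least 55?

The total is 6 × 52 = 312.
If k of the values are ≥ 55, the total is ≥ 55k + 9(6 − k).
Setting 55k + 9(6 − k) ≤ 312 gives 46k ≤ 258, so k ≤ 5.
k = 5 is achieved by 5 values at 55 and 1 at 9, total 284; add 28 to one value (staying below 55) to reach 312.

5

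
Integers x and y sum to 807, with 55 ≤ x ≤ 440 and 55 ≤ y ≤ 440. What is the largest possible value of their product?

162812

For a fixed sum, the product xy is largest when x and y are as close as possible.
Taking x = 403 and y = 404 (both in [55, 440]) gives xy = 162812.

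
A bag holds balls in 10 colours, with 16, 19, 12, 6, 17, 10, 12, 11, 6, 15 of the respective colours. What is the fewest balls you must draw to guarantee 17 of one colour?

121

In the worst case you take as many as possible of each colour without reaching 17: 16 + 16 + 12 + 6 + 16 + 10 + 12 + 11 + 6 + 15 = 120.
The next one must give 17 of some colour, so 120 + 1 = 121.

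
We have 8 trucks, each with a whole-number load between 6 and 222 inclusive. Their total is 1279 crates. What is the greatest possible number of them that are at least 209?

If k of the values are ≥ 209, the total is ≥ 209k + 6(8 − k).
Setting 209k + 6(8 − k) ≤ 1279 gives 203k ≤ 1231, so k ≤ 6.
k = 6 is achieved by 6 values at 209 and 2 at 6, total 1266; add 13 to one value (staying below 209) to reach 1279.

6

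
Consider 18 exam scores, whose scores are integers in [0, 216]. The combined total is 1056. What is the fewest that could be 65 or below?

2

Let j be the number exceeding 65. Then the total is ≥ 66·j + 0·(18 − j) = 0 + 66j.
So 66j ≤ 1056 and j ≤ 16; hence at least 18 − 16 = 2 are ≤ 65.
Exactly 2 works: 2 values at 0 and 16 at 66 total 1056.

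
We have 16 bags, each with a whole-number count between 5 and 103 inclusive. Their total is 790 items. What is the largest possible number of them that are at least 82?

If k of the values are ≥ 82, the total is ≥ 82k + 5(16 − k).
Setting 82k + 5(16 − k) ≤ 790 gives 77k ≤ 710, so k ≤ 9.
k = 9 is achieved by 9 values at 82 and 7 at 5, total 773; add 17 to one value (staying below 82) to reach 790.

9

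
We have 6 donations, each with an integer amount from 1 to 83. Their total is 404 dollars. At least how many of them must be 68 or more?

1

Each value short of 68 is at most 67, costing at least 83 − 67 = 16 against the maximum total of 498.
We can afford to lose at most 498 − 404 = 94, so at most ⌊94/16⌋ = 5 fall short, and at least 1 are ≥ 68.
Exactly 1 works: 1 value at 83 and 5 at 67 total 418; lower one of the high values by 14 (still ≥ 68) to hit 404.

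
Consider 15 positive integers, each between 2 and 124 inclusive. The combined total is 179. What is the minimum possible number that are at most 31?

11

Each value above 31 is at least 32, contributing at least 32 − 2 = 30 above the floor 2.
The sum exceeds the floor total 30 by 149, so at most ⌊149/30⌋ = 4 exceed 31, and at least 11 are ≤ 31.
Exactly 11 works: 11 values at 2 and 4 at 32 total 150; raise one of the low values by 29 (still ≤ 31) to hit 179.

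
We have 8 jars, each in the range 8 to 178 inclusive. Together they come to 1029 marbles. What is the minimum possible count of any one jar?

Minimizing one value means maximizing the remaining 7.
The other 7 can take up 7 × 178 = 1246 ≥ 1029 − 8, so one jar can sit at its floor of 8.
Achievable: one at 8 and the other 7 totalling 1021, which fits since 7 × 8 ≤ 1021 ≤ 7 × 178.

8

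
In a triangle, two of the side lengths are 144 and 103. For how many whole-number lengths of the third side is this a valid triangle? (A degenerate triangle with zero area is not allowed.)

The triangle inequality gives |144 − 103| < c < 144 + 103, i.e. 41 < c < 247.
So c can be any integer from 42 to 246: 205 values.

205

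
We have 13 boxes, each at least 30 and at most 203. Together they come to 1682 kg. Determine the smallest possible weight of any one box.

30

To make one box as small as possible, make the other 12 as large as possible.
The other 12 can take up 12 × 203 = 2436 ≥ 1682 − 30, so one box can sit at its floor of 30.
Achievable: one at 30 and the other 12 totalling 1652, which fits since 12 × 30 ≤ 1652 ≤ 12 × 203.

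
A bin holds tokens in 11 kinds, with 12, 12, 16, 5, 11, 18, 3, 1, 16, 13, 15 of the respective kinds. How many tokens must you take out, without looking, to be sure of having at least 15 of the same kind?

114

In the worst case you take as many as possible of each kind without reaching 15: 12 + 12 + 14 + 5 + 11 + 14 + 3 + 1 + 14 + 13 + 14 = 113.
The next one must give 15 of some kind, so 113 + 1 = 114.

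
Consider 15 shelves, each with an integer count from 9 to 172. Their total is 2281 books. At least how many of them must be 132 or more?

Suppose at most 15 − j of them reach 132; then j values are ≤ 131 and the rest ≤ 172.
The total is then ≤ 131·j + 172·(15 − j) = 2580 − 41j. For this to be ≥ 2281 we need j ≤ 7, so at least 15 − 7 = 8 must reach 132.
Exactly 8 works: 8 values at 172 and 7 at 131 total 2293; lower one of the high values by 12 (still ≥ 132) to hit 2281.

8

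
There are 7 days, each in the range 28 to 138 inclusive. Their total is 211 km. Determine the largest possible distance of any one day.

43

Maximizing one value means minimizing the remaining 6.
The other 6 contribute at least 6 × 28 = 168, leaving at most 211 − 168 = 43.
Since 43 ≤ 138, this is achievable: one at 43 and 6 at 28.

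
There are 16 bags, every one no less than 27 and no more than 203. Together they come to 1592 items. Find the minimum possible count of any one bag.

To make one bag as small as possible, make the other 15 as large as possible.
The other 15 can take up 15 × 203 = 3045 ≥ 1592 − 27, so one bag can sit at its floor of 27.
Achievable: one at 27 and the other 15 totalling 1565, which fits since 15 × 27 ≤ 1565 ≤ 15 × 203.

27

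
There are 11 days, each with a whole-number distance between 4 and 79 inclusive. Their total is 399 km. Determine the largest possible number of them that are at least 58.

If k of the values are ≥ 58, the total is ≥ 58k + 4(11 − k).
Setting 58k + 4(11 − k) ≤ 399 gives 54k ≤ 355, so k ≤ 6.
k = 6 is achieved by 6 values at 58 and 5 at 4, total 368; add 31 to one value (staying below 58) to reach 399.

6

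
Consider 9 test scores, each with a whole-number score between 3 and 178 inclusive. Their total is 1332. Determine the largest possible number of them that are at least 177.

7

If k of the values are ≥ 177, the total is ≥ 177k + 3(9 − k).
Setting 177k + 3(9 − k) ≤ 1332 gives 174k ≤ 1305, so k ≤ 7.
k = 7 is achieved by 7 values at 177 and 2 at 3, total 1245; add 87 to one value (staying below 177) to reach 1332.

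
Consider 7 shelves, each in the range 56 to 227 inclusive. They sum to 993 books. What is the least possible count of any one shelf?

Minimizing one value means maximizing the remaining 6.
The other 6 can take up 6 × 227 = 1362 ≥ 993 − 56, so one shelf can sit at its floor of 56.
Achievable: one at 56 and the other 6 totalling 937, which fits since 6 × 56 ≤ 937 ≤ 6 × 227.

56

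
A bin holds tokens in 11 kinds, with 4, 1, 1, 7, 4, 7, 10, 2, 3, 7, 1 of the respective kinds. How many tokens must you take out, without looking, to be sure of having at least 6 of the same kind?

In the worst case you take as many as possible of each kind without reaching 6: 4 + 1 + 1 + 5 + 4 + 5 + 5 + 2 + 3 + 5 + 1 = 36.
The next one must give 6 of some kind, so 36 + 1 = 37.

37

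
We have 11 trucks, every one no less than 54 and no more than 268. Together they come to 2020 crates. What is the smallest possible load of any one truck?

To make one truck as small as possible, make the other 10 as large as possible.
The other 10 can take up 10 × 268 = 2680 ≥ 2020 − 54, so one truck can sit at its floor of 54.
Achievable: one at 54 and the other 10 totalling 1966, which fits since 10 × 54 ≤ 1966 ≤ 10 × 268.

54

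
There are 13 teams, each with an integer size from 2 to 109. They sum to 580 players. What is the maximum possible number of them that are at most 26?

Each value at 26 or below falls at least 109 − 26 = 83 short of the ceiling 109.
The ceiling total is 13 × 109 = 1417, and we need 580, so at most ⌊(1417 − 580)/83⌋ = 10 can be that low.
k = 10 is achieved by 10 values at 26 and 3 at 109, total 587; lower one of the 109's by 7 (still > 26) to reach 580.

10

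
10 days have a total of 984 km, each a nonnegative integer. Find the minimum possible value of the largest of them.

The average is 984/10 > 98, so not all 10 can be 98 or less; the largest is ≥ 99.
Taking 6 copies of 98 and 4 copies of 99 gives exactly 984, so 99 is attained.

99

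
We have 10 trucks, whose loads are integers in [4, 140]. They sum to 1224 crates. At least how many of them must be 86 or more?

7

If only k of them are at least 86, the other 10 − k are at most 85, so the total is at most k·140 + (10 − k)·85.
This must reach 1224, so k·140 + (10 − k)·85 ≥ 1224, giving k ≥ 7.
Exactly 7 works: 7 values at 140 and 3 at 85 total 1235; lower one of the high values by 11 (still ≥ 86) to hit 1224.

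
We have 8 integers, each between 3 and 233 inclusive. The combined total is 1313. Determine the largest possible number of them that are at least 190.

6

With k values at 190 or above and the rest at least 3, the sum is at least 24 + 187k.
Since the sum is 1313, we need 187k ≤ 1289, i.e. k ≤ 6.
k = 6 is achieved by 6 values at 190 and 2 at 3, total 1146; add 167 to one value (staying below 190) to reach 1313.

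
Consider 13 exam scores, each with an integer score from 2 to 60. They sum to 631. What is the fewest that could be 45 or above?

4

Suppose at most 13 − j of them reach 45; then j values are ≤ 44 and the rest ≤ 60.
The total is then ≤ 44·j + 60·(13 − j) = 780 − 16j. For this to be ≥ 631 we need j ≤ 9, so at least 13 − 9 = 4 must reach 45.
Exactly 4 works: 4 values at 60 and 9 at 44 total 636; lower one of the high values by 5 (still ≥ 45) to hit 631.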